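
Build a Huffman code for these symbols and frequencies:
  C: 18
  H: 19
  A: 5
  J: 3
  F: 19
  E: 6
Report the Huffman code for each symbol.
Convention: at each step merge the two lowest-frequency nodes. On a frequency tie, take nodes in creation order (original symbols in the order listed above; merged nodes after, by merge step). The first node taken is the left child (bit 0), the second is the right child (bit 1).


Huffman tree construction:
Step 1: Merge J(3) + A(5) = 8
Step 2: Merge E(6) + (J+A)(8) = 14
Step 3: Merge (E+(J+A))(14) + C(18) = 32
Step 4: Merge H(19) + F(19) = 38
Step 5: Merge ((E+(J+A))+C)(32) + (H+F)(38) = 70
Read each symbol's code off the tree from the root (left child = 0, right child = 1).

Codes:
  C: 01 (length 2)
  H: 10 (length 2)
  A: 0011 (length 4)
  J: 0010 (length 4)
  F: 11 (length 2)
  E: 000 (length 3)
Average code length: 162/70 = 2.3143 bits/symbol


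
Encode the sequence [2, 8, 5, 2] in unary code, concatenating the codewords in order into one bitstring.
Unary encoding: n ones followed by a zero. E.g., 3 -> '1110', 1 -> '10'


Encode each number as n ones followed by a terminating 0:
  2 -> 110 (3 bits)
  8 -> 111111110 (9 bits)
  5 -> 111110 (6 bits)
  2 -> 110 (3 bits)
Total length = 3 + 9 + 6 + 3 = 21 bits.

Unary([2, 8, 5, 2]) = 110111111110111110110 (21 bits)


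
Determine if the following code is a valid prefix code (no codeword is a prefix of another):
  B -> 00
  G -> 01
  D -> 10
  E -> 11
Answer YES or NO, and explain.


Checking each pair (does one codeword prefix another?):
  B='00' vs G='01': no prefix
  B='00' vs D='10': no prefix
  B='00' vs E='11': no prefix
  G='01' vs B='00': no prefix
  G='01' vs D='10': no prefix
  G='01' vs E='11': no prefix
  D='10' vs B='00': no prefix
  D='10' vs G='01': no prefix
  D='10' vs E='11': no prefix
  E='11' vs B='00': no prefix
  E='11' vs G='01': no prefix
  E='11' vs D='10': no prefix
No violation found over all pairs.

YES -- this is a valid prefix code. No codeword is a prefix of any other codeword.


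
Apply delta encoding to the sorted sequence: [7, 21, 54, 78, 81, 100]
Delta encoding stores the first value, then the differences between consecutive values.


First value: 7
Deltas:
  21 - 7 = 14
  54 - 21 = 33
  78 - 54 = 24
  81 - 78 = 3
  100 - 81 = 19


Delta encoded: [7, 14, 33, 24, 3, 19]


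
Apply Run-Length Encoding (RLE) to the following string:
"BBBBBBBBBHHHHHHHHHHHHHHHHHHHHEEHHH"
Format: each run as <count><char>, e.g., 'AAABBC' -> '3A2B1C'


Scanning runs left to right:
  i=0: run of 'B' x 9 -> '9B'
  i=9: run of 'H' x 20 -> '20H'
  i=29: run of 'E' x 2 -> '2E'
  i=31: run of 'H' x 3 -> '3H'

RLE = 9B20H2E3H


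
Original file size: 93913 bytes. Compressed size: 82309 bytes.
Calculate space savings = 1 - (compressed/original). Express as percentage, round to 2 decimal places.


ratio = compressed/original = 82309/93913 = 0.876439
savings = 1 - ratio = 1 - 0.876439 = 0.123561
as a percentage: 0.123561 * 100 = 12.36%

Space savings = 1 - 82309/93913 = 12.36%


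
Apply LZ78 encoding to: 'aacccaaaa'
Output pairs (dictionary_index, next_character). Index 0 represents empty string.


LZ78 encoding steps:
Dictionary: {0: ''}
Step 1: w='' (idx 0), next='a' -> output (0, 'a'), add 'a' as idx 1
Step 2: w='a' (idx 1), next='c' -> output (1, 'c'), add 'ac' as idx 2
Step 3: w='' (idx 0), next='c' -> output (0, 'c'), add 'c' as idx 3
Step 4: w='c' (idx 3), next='a' -> output (3, 'a'), add 'ca' as idx 4
Step 5: w='a' (idx 1), next='a' -> output (1, 'a'), add 'aa' as idx 5
Step 6: w='a' (idx 1), end of input -> output (1, '')


Encoded: [(0, 'a'), (1, 'c'), (0, 'c'), (3, 'a'), (1, 'a'), (1, '')]


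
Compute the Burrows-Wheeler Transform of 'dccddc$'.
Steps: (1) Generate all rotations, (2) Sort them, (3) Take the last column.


Rotations (sorted):
  0: $dccddc -> last char: c
  1: c$dccdd -> last char: d
  2: ccddc$d -> last char: d
  3: cddc$dc -> last char: c
  4: dc$dccd -> last char: d
  5: dccddc$ -> last char: $
  6: ddc$dcc -> last char: c


BWT = cddcd$c


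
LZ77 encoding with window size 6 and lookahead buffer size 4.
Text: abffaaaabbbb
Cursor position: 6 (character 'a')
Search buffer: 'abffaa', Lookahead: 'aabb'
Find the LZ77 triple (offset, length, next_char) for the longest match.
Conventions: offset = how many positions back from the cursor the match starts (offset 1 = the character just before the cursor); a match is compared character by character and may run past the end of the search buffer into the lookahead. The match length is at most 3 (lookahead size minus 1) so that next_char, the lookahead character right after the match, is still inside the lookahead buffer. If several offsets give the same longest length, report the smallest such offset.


Try each offset into the search buffer:
  offset=1 (pos 5, char 'a'): match length 2
  offset=2 (pos 4, char 'a'): match length 2
  offset=3 (pos 3, char 'f'): match length 0
  offset=4 (pos 2, char 'f'): match length 0
  offset=5 (pos 1, char 'b'): match length 0
  offset=6 (pos 0, char 'a'): match length 1
Longest match has length 2, found at offsets 1, 2; take the smallest, offset 1.
next_char = character at position 6 + 2 = 8 -> 'b'

Best match: offset=1, length=2 (matching 'aa' starting at position 5)
LZ77 triple: (1, 2, 'b')


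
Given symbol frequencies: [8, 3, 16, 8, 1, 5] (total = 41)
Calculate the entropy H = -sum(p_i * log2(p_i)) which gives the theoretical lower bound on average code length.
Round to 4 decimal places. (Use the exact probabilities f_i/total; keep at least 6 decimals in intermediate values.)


Per-symbol terms -p_i * log2(p_i) with p_i = f_i/41:
  p = 8/41 = 0.195122: log2(p) = -2.357552, -p*log2(p) = 0.460010
  p = 3/41 = 0.073171: log2(p) = -3.772590, -p*log2(p) = 0.276043
  p = 16/41 = 0.390244: log2(p) = -1.357552, -p*log2(p) = 0.529776
  p = 8/41 = 0.195122: log2(p) = -2.357552, -p*log2(p) = 0.460010
  p = 1/41 = 0.024390: log2(p) = -5.357552, -p*log2(p) = 0.130672
  p = 5/41 = 0.121951: log2(p) = -3.035624, -p*log2(p) = 0.370198
H = 0.460010 + 0.276043 + 0.529776 + 0.460010 + 0.130672 + 0.370198 = 2.226709

H = 2.2267 bits/symbol


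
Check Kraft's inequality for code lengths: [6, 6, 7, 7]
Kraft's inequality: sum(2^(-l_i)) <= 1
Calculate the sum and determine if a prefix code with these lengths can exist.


Sum = 2^(-6) + 2^(-6) + 2^(-7) + 2^(-7)
    = 0.015625 + 0.015625 + 0.0078125 + 0.0078125
    = 6/128 = 0.046875
Since 0.046875 <= 1, Kraft's inequality IS satisfied.
A prefix code with these lengths CAN exist.

Kraft sum = 0.046875. Satisfied.


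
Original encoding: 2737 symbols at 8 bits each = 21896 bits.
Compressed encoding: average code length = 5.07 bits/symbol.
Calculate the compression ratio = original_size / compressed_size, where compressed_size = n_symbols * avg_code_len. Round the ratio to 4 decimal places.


original_size = n_symbols * orig_bits = 2737 * 8 = 21896 bits
compressed_size = n_symbols * avg_code_len = 2737 * 5.07 = 13876.59 bits
ratio = original_size / compressed_size = 21896 / 13876.59 = 1.5779

Compression ratio = 1.5779


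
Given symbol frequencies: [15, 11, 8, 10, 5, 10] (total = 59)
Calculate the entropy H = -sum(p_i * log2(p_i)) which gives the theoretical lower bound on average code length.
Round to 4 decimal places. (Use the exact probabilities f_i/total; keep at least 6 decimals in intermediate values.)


Per-symbol terms -p_i * log2(p_i) with p_i = f_i/59:
  p = 15/59 = 0.254237: log2(p) = -1.975752, -p*log2(p) = 0.502310
  p = 11/59 = 0.186441: log2(p) = -2.423211, -p*log2(p) = 0.451785
  p = 8/59 = 0.135593: log2(p) = -2.882643, -p*log2(p) = 0.390867
  p = 10/59 = 0.169492: log2(p) = -2.560715, -p*log2(p) = 0.434019
  p = 5/59 = 0.084746: log2(p) = -3.560715, -p*log2(p) = 0.301756
  p = 10/59 = 0.169492: log2(p) = -2.560715, -p*log2(p) = 0.434019
H = 0.502310 + 0.451785 + 0.390867 + 0.434019 + 0.301756 + 0.434019 = 2.514756

H = 2.5148 bits/symbol


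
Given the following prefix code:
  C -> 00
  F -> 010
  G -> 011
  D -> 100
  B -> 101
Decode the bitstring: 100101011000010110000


Decoding step by step:
Bits 100 -> D
Bits 101 -> B
Bits 011 -> G
Bits 00 -> C
Bits 00 -> C
Bits 101 -> B
Bits 100 -> D
Bits 00 -> C


Decoded message: DBGCCBDC


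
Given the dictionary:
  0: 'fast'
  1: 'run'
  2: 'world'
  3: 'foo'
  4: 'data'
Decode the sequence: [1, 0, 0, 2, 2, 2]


Look up each index in the dictionary:
  1 -> 'run'
  0 -> 'fast'
  0 -> 'fast'
  2 -> 'world'
  2 -> 'world'
  2 -> 'world'

Decoded: "run fast fast world world world"


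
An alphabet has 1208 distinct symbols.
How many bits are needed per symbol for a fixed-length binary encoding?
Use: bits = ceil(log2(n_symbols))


log2(1208) = 10.2384
Bracket: 2^10 = 1024 < 1208 <= 2^11 = 2048
So ceil(log2(1208)) = 11

bits = ceil(log2(1208)) = ceil(10.2384) = 11 bits


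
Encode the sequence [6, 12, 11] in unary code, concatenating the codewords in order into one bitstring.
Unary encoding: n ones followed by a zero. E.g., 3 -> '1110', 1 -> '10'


Encode each number as n ones followed by a terminating 0:
  6 -> 1111110 (7 bits)
  12 -> 1111111111110 (13 bits)
  11 -> 111111111110 (12 bits)
Total length = 7 + 13 + 12 = 32 bits.

Unary([6, 12, 11]) = 11111101111111111110111111111110 (32 bits)


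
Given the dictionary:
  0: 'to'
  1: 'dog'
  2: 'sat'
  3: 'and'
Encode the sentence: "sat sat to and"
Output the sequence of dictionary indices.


Look up each word in the dictionary:
  'sat' -> 2
  'sat' -> 2
  'to' -> 0
  'and' -> 3

Encoded: [2, 2, 0, 3]


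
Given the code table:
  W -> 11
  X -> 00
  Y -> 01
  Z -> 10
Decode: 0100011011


Decoding:
01 -> Y
00 -> X
01 -> Y
10 -> Z
11 -> W


Result: YXYZW


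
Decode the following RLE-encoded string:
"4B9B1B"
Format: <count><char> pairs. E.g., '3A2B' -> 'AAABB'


Expanding each <count><char> pair:
  4B -> 'BBBB'
  9B -> 'BBBBBBBBB'
  1B -> 'B'

Decoded = BBBBBBBBBBBBBB


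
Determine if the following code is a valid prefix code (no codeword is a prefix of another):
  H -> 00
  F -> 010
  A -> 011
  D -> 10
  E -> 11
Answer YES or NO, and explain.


Checking each pair (does one codeword prefix another?):
  H='00' vs F='010': no prefix
  H='00' vs A='011': no prefix
  H='00' vs D='10': no prefix
  H='00' vs E='11': no prefix
  F='010' vs H='00': no prefix
  F='010' vs A='011': no prefix
  F='010' vs D='10': no prefix
  F='010' vs E='11': no prefix
  A='011' vs H='00': no prefix
  A='011' vs F='010': no prefix
  A='011' vs D='10': no prefix
  A='011' vs E='11': no prefix
  D='10' vs H='00': no prefix
  D='10' vs F='010': no prefix
  D='10' vs A='011': no prefix
  D='10' vs E='11': no prefix
  E='11' vs H='00': no prefix
  E='11' vs F='010': no prefix
  E='11' vs A='011': no prefix
  E='11' vs D='10': no prefix
No violation found over all pairs.

YES -- this is a valid prefix code. No codeword is a prefix of any other codeword.


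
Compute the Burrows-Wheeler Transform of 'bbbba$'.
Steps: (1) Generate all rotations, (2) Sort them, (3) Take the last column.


Rotations (sorted):
  0: $bbbba -> last char: a
  1: a$bbbb -> last char: b
  2: ba$bbb -> last char: b
  3: bba$bb -> last char: b
  4: bbba$b -> last char: b
  5: bbbba$ -> last char: $


BWT = abbbb$


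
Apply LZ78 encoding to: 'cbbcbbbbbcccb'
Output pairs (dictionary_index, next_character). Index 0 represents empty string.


LZ78 encoding steps:
Dictionary: {0: ''}
Step 1: w='' (idx 0), next='c' -> output (0, 'c'), add 'c' as idx 1
Step 2: w='' (idx 0), next='b' -> output (0, 'b'), add 'b' as idx 2
Step 3: w='b' (idx 2), next='c' -> output (2, 'c'), add 'bc' as idx 3
Step 4: w='b' (idx 2), next='b' -> output (2, 'b'), add 'bb' as idx 4
Step 5: w='bb' (idx 4), next='b' -> output (4, 'b'), add 'bbb' as idx 5
Step 6: w='c' (idx 1), next='c' -> output (1, 'c'), add 'cc' as idx 6
Step 7: w='c' (idx 1), next='b' -> output (1, 'b'), add 'cb' as idx 7


Encoded: [(0, 'c'), (0, 'b'), (2, 'c'), (2, 'b'), (4, 'b'), (1, 'c'), (1, 'b')]


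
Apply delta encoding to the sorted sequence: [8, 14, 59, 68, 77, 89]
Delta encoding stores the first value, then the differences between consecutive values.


First value: 8
Deltas:
  14 - 8 = 6
  59 - 14 = 45
  68 - 59 = 9
  77 - 68 = 9
  89 - 77 = 12


Delta encoded: [8, 6, 45, 9, 9, 12]


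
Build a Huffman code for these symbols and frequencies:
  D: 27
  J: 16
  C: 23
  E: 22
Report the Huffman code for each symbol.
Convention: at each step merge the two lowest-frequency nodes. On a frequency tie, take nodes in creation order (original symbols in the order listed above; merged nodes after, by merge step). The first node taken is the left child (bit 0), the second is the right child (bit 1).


Huffman tree construction:
Step 1: Merge J(16) + E(22) = 38
Step 2: Merge C(23) + D(27) = 50
Step 3: Merge (J+E)(38) + (C+D)(50) = 88
Read each symbol's code off the tree from the root (left child = 0, right child = 1).

Codes:
  D: 11 (length 2)
  J: 00 (length 2)
  C: 10 (length 2)
  E: 01 (length 2)
Average code length: 176/88 = 2.0000 bits/symbol


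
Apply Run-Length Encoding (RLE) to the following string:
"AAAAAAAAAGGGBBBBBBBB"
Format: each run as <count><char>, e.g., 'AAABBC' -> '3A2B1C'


Scanning runs left to right:
  i=0: run of 'A' x 9 -> '9A'
  i=9: run of 'G' x 3 -> '3G'
  i=12: run of 'B' x 8 -> '8B'

RLE = 9A3G8B


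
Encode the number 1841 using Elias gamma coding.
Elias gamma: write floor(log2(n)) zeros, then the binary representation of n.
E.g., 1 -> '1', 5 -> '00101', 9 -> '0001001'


num_bits = floor(log2(1841)) + 1 = 11
leading_zeros = num_bits - 1 = 10
binary(1841) = 11100110001

Elias gamma(1841) = '0000000000' + '11100110001' = 000000000011100110001 (21 bits)


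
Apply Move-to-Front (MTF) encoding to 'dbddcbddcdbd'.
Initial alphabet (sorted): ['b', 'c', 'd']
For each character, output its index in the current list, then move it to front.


MTF encoding:
'd': index 2 in ['b', 'c', 'd'] -> ['d', 'b', 'c']
'b': index 1 in ['d', 'b', 'c'] -> ['b', 'd', 'c']
'd': index 1 in ['b', 'd', 'c'] -> ['d', 'b', 'c']
'd': index 0 in ['d', 'b', 'c'] -> ['d', 'b', 'c']
'c': index 2 in ['d', 'b', 'c'] -> ['c', 'd', 'b']
'b': index 2 in ['c', 'd', 'b'] -> ['b', 'c', 'd']
'd': index 2 in ['b', 'c', 'd'] -> ['d', 'b', 'c']
'd': index 0 in ['d', 'b', 'c'] -> ['d', 'b', 'c']
'c': index 2 in ['d', 'b', 'c'] -> ['c', 'd', 'b']
'd': index 1 in ['c', 'd', 'b'] -> ['d', 'c', 'b']
'b': index 2 in ['d', 'c', 'b'] -> ['b', 'd', 'c']
'd': index 1 in ['b', 'd', 'c'] -> ['d', 'b', 'c']


Output: [2, 1, 1, 0, 2, 2, 2, 0, 2, 1, 2, 1]


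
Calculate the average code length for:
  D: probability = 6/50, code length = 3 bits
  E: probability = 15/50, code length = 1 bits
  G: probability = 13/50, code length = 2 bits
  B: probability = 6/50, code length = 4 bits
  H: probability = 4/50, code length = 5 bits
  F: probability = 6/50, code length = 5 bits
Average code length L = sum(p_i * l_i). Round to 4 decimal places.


Weighted contributions p_i * l_i:
  D: (6/50) * 3 = 18/50
  E: (15/50) * 1 = 15/50
  G: (13/50) * 2 = 26/50
  B: (6/50) * 4 = 24/50
  H: (4/50) * 5 = 20/50
  F: (6/50) * 5 = 30/50
Sum = (18 + 15 + 26 + 24 + 20 + 30)/50 = 133/50

L = 133/50 = 2.6600 bits/symbol


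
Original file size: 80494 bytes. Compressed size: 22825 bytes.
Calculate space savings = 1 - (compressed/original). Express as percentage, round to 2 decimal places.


ratio = compressed/original = 22825/80494 = 0.283562
savings = 1 - ratio = 1 - 0.283562 = 0.716438
as a percentage: 0.716438 * 100 = 71.64%

Space savings = 1 - 22825/80494 = 71.64%


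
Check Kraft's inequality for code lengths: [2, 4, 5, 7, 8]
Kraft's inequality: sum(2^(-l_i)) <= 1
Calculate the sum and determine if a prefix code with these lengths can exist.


Sum = 2^(-2) + 2^(-4) + 2^(-5) + 2^(-7) + 2^(-8)
    = 0.25 + 0.0625 + 0.03125 + 0.0078125 + 0.00390625
    = 91/256 = 0.35546875
Since 0.35546875 <= 1, Kraft's inequality IS satisfied.
A prefix code with these lengths CAN exist.

Kraft sum = 0.35546875. Satisfied.


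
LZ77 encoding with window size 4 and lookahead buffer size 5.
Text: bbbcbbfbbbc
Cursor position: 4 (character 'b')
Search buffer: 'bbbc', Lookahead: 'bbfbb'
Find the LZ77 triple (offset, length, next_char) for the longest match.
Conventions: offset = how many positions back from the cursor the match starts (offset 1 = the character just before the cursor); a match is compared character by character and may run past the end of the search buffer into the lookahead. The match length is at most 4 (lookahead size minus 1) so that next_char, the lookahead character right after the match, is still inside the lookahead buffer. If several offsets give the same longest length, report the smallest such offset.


Try each offset into the search buffer:
  offset=1 (pos 3, char 'c'): match length 0
  offset=2 (pos 2, char 'b'): match length 1
  offset=3 (pos 1, char 'b'): match length 2
  offset=4 (pos 0, char 'b'): match length 2
Longest match has length 2, found at offsets 3, 4; take the smallest, offset 3.
next_char = character at position 4 + 2 = 6 -> 'f'

Best match: offset=3, length=2 (matching 'bb' starting at position 1)
LZ77 triple: (3, 2, 'f')


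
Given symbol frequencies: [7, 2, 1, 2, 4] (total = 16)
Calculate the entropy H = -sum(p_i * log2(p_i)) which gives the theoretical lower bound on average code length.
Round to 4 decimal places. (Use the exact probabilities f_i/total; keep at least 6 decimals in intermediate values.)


Per-symbol terms -p_i * log2(p_i) with p_i = f_i/16:
  p = 7/16 = 0.437500: log2(p) = -1.192645, -p*log2(p) = 0.521782
  p = 2/16 = 0.125000: log2(p) = -3.000000, -p*log2(p) = 0.375000
  p = 1/16 = 0.062500: log2(p) = -4.000000, -p*log2(p) = 0.250000
  p = 2/16 = 0.125000: log2(p) = -3.000000, -p*log2(p) = 0.375000
  p = 4/16 = 0.250000: log2(p) = -2.000000, -p*log2(p) = 0.500000
H = 0.521782 + 0.375000 + 0.250000 + 0.375000 + 0.500000 = 2.021782

H = 2.0218 bits/symbol


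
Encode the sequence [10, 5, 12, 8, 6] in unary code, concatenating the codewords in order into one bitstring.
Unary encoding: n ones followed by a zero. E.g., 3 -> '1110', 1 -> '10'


Encode each number as n ones followed by a terminating 0:
  10 -> 11111111110 (11 bits)
  5 -> 111110 (6 bits)
  12 -> 1111111111110 (13 bits)
  8 -> 111111110 (9 bits)
  6 -> 1111110 (7 bits)
Total length = 11 + 6 + 13 + 9 + 7 = 46 bits.

Unary([10, 5, 12, 8, 6]) = 1111111111011111011111111111101111111101111110 (46 bits)


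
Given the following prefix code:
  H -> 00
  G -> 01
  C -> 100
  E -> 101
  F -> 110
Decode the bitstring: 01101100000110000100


Decoding step by step:
Bits 01 -> G
Bits 101 -> E
Bits 100 -> C
Bits 00 -> H
Bits 01 -> G
Bits 100 -> C
Bits 00 -> H
Bits 100 -> C


Decoded message: GECHGCHC


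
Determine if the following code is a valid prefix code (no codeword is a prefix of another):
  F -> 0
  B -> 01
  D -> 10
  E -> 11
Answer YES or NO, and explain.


Checking each pair (does one codeword prefix another?):
  F='0' vs B='01': prefix -- VIOLATION

NO -- this is NOT a valid prefix code. F (0) is a prefix of B (01).


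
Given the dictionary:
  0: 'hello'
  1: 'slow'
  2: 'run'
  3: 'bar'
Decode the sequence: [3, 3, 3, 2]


Look up each index in the dictionary:
  3 -> 'bar'
  3 -> 'bar'
  3 -> 'bar'
  2 -> 'run'

Decoded: "bar bar bar run"


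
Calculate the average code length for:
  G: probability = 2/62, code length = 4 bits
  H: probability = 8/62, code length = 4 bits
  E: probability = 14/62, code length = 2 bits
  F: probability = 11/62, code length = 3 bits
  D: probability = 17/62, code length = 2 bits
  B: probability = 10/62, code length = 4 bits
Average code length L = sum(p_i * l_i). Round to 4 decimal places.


Weighted contributions p_i * l_i:
  G: (2/62) * 4 = 8/62
  H: (8/62) * 4 = 32/62
  E: (14/62) * 2 = 28/62
  F: (11/62) * 3 = 33/62
  D: (17/62) * 2 = 34/62
  B: (10/62) * 4 = 40/62
Sum = (8 + 32 + 28 + 33 + 34 + 40)/62 = 175/62

L = 175/62 = 2.8226 bits/symbol


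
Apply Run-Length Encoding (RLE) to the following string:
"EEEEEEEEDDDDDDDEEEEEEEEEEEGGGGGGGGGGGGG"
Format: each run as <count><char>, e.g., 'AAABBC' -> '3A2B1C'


Scanning runs left to right:
  i=0: run of 'E' x 8 -> '8E'
  i=8: run of 'D' x 7 -> '7D'
  i=15: run of 'E' x 11 -> '11E'
  i=26: run of 'G' x 13 -> '13G'

RLE = 8E7D11E13G


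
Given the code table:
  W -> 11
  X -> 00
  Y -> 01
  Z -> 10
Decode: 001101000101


Decoding:
00 -> X
11 -> W
01 -> Y
00 -> X
01 -> Y
01 -> Y


Result: XWYXYY


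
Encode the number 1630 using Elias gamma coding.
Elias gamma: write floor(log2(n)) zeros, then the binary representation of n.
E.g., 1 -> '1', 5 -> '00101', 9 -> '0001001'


num_bits = floor(log2(1630)) + 1 = 11
leading_zeros = num_bits - 1 = 10
binary(1630) = 11001011110

Elias gamma(1630) = '0000000000' + '11001011110' = 000000000011001011110 (21 bits)


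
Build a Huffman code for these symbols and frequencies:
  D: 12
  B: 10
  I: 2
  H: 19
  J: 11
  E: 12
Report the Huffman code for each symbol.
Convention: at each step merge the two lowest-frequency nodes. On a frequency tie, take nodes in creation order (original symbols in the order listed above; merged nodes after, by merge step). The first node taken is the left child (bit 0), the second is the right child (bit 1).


Huffman tree construction:
Step 1: Merge I(2) + B(10) = 12
Step 2: Merge J(11) + D(12) = 23
Step 3: Merge E(12) + (I+B)(12) = 24
Step 4: Merge H(19) + (J+D)(23) = 42
Step 5: Merge (E+(I+B))(24) + (H+(J+D))(42) = 66
Read each symbol's code off the tree from the root (left child = 0, right child = 1).

Codes:
  D: 111 (length 3)
  B: 011 (length 3)
  I: 010 (length 3)
  H: 10 (length 2)
  J: 110 (length 3)
  E: 00 (length 2)
Average code length: 167/66 = 2.5303 bits/symbol


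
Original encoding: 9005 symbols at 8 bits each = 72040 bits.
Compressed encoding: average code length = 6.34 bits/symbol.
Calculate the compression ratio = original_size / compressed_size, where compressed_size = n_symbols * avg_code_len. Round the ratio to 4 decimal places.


original_size = n_symbols * orig_bits = 9005 * 8 = 72040 bits
compressed_size = n_symbols * avg_code_len = 9005 * 6.34 = 57091.7 bits
ratio = original_size / compressed_size = 72040 / 57091.7 = 1.2618

Compression ratio = 1.2618


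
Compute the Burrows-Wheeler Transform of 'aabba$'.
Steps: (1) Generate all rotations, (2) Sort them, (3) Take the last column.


Rotations (sorted):
  0: $aabba -> last char: a
  1: a$aabb -> last char: b
  2: aabba$ -> last char: $
  3: abba$a -> last char: a
  4: ba$aab -> last char: b
  5: bba$aa -> last char: a


BWT = ab$aba


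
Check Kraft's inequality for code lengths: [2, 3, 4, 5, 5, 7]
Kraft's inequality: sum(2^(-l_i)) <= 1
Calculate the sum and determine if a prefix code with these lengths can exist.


Sum = 2^(-2) + 2^(-3) + 2^(-4) + 2^(-5) + 2^(-5) + 2^(-7)
    = 0.25 + 0.125 + 0.0625 + 0.03125 + 0.03125 + 0.0078125
    = 65/128 = 0.5078125
Since 0.5078125 <= 1, Kraft's inequality IS satisfied.
A prefix code with these lengths CAN exist.

Kraft sum = 0.5078125. Satisfied.


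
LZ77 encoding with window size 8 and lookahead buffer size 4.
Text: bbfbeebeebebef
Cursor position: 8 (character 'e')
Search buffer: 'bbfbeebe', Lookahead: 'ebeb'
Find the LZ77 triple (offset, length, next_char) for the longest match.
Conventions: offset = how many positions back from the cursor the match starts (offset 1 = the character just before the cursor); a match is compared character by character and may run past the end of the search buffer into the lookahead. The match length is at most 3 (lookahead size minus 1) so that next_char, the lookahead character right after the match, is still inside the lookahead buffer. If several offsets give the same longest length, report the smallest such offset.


Try each offset into the search buffer:
  offset=1 (pos 7, char 'e'): match length 1
  offset=2 (pos 6, char 'b'): match length 0
  offset=3 (pos 5, char 'e'): match length 3
  offset=4 (pos 4, char 'e'): match length 1
  offset=5 (pos 3, char 'b'): match length 0
  offset=6 (pos 2, char 'f'): match length 0
  offset=7 (pos 1, char 'b'): match length 0
  offset=8 (pos 0, char 'b'): match length 0
Longest match has length 3 at offset 3.
next_char = character at position 8 + 3 = 11 -> 'b'

Best match: offset=3, length=3 (matching 'ebe' starting at position 5)
LZ77 triple: (3, 3, 'b')


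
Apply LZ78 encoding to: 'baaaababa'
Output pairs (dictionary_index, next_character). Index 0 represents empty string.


LZ78 encoding steps:
Dictionary: {0: ''}
Step 1: w='' (idx 0), next='b' -> output (0, 'b'), add 'b' as idx 1
Step 2: w='' (idx 0), next='a' -> output (0, 'a'), add 'a' as idx 2
Step 3: w='a' (idx 2), next='a' -> output (2, 'a'), add 'aa' as idx 3
Step 4: w='a' (idx 2), next='b' -> output (2, 'b'), add 'ab' as idx 4
Step 5: w='ab' (idx 4), next='a' -> output (4, 'a'), add 'aba' as idx 5


Encoded: [(0, 'b'), (0, 'a'), (2, 'a'), (2, 'b'), (4, 'a')]


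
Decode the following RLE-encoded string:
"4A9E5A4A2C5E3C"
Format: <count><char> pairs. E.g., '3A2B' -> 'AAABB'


Expanding each <count><char> pair:
  4A -> 'AAAA'
  9E -> 'EEEEEEEEE'
  5A -> 'AAAAA'
  4A -> 'AAAA'
  2C -> 'CC'
  5E -> 'EEEEE'
  3C -> 'CCC'

Decoded = AAAAEEEEEEEEEAAAAAAAAACCEEEEECCC


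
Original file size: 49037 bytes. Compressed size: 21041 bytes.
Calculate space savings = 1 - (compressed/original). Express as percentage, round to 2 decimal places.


ratio = compressed/original = 21041/49037 = 0.429084
savings = 1 - ratio = 1 - 0.429084 = 0.570916
as a percentage: 0.570916 * 100 = 57.09%

Space savings = 1 - 21041/49037 = 57.09%


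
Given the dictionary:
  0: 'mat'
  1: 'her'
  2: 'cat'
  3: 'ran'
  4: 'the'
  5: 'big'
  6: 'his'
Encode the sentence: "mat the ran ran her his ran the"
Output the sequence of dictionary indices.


Look up each word in the dictionary:
  'mat' -> 0
  'the' -> 4
  'ran' -> 3
  'ran' -> 3
  'her' -> 1
  'his' -> 6
  'ran' -> 3
  'the' -> 4

Encoded: [0, 4, 3, 3, 1, 6, 3, 4]


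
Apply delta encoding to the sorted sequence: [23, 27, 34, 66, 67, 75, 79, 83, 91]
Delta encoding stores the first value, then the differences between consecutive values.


First value: 23
Deltas:
  27 - 23 = 4
  34 - 27 = 7
  66 - 34 = 32
  67 - 66 = 1
  75 - 67 = 8
  79 - 75 = 4
  83 - 79 = 4
  91 - 83 = 8


Delta encoded: [23, 4, 7, 32, 1, 8, 4, 4, 8]


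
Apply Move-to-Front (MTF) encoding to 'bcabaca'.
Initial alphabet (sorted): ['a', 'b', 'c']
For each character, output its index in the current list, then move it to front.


MTF encoding:
'b': index 1 in ['a', 'b', 'c'] -> ['b', 'a', 'c']
'c': index 2 in ['b', 'a', 'c'] -> ['c', 'b', 'a']
'a': index 2 in ['c', 'b', 'a'] -> ['a', 'c', 'b']
'b': index 2 in ['a', 'c', 'b'] -> ['b', 'a', 'c']
'a': index 1 in ['b', 'a', 'c'] -> ['a', 'b', 'c']
'c': index 2 in ['a', 'b', 'c'] -> ['c', 'a', 'b']
'a': index 1 in ['c', 'a', 'b'] -> ['a', 'c', 'b']


Output: [1, 2, 2, 2, 1, 2, 1]


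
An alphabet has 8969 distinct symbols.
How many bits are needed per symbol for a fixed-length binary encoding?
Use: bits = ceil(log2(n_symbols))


log2(8969) = 13.1307
Bracket: 2^13 = 8192 < 8969 <= 2^14 = 16384
So ceil(log2(8969)) = 14

bits = ceil(log2(8969)) = ceil(13.1307) = 14 bits


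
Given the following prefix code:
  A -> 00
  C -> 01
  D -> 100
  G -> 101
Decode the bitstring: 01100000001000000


Decoding step by step:
Bits 01 -> C
Bits 100 -> D
Bits 00 -> A
Bits 00 -> A
Bits 01 -> C
Bits 00 -> A
Bits 00 -> A
Bits 00 -> A


Decoded message: CDAACAAA


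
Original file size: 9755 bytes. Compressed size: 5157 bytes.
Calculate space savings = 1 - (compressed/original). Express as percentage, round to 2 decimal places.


ratio = compressed/original = 5157/9755 = 0.528652
savings = 1 - ratio = 1 - 0.528652 = 0.471348
as a percentage: 0.471348 * 100 = 47.13%

Space savings = 1 - 5157/9755 = 47.13%


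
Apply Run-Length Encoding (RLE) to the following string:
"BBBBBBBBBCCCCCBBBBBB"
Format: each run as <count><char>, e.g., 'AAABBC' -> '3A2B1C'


Scanning runs left to right:
  i=0: run of 'B' x 9 -> '9B'
  i=9: run of 'C' x 5 -> '5C'
  i=14: run of 'B' x 6 -> '6B'

RLE = 9B5C6B


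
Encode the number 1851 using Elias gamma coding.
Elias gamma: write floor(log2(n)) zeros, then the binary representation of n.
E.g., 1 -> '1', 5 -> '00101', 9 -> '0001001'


num_bits = floor(log2(1851)) + 1 = 11
leading_zeros = num_bits - 1 = 10
binary(1851) = 11100111011

Elias gamma(1851) = '0000000000' + '11100111011' = 000000000011100111011 (21 bits)


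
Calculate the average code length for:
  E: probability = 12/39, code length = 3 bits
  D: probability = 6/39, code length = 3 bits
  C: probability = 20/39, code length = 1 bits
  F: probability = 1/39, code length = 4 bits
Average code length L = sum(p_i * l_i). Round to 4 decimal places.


Weighted contributions p_i * l_i:
  E: (12/39) * 3 = 36/39
  D: (6/39) * 3 = 18/39
  C: (20/39) * 1 = 20/39
  F: (1/39) * 4 = 4/39
Sum = (36 + 18 + 20 + 4)/39 = 78/39

L = 78/39 = 2.0000 bits/symbol


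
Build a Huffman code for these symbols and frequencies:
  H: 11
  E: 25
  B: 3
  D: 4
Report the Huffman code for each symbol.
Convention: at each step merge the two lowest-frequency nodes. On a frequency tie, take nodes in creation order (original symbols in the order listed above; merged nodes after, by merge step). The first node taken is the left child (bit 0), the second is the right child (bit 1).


Huffman tree construction:
Step 1: Merge B(3) + D(4) = 7
Step 2: Merge (B+D)(7) + H(11) = 18
Step 3: Merge ((B+D)+H)(18) + E(25) = 43
Read each symbol's code off the tree from the root (left child = 0, right child = 1).

Codes:
  H: 01 (length 2)
  E: 1 (length 1)
  B: 000 (length 3)
  D: 001 (length 3)
Average code length: 68/43 = 1.5814 bits/symbol


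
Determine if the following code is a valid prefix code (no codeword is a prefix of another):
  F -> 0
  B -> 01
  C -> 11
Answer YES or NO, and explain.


Checking each pair (does one codeword prefix another?):
  F='0' vs B='01': prefix -- VIOLATION

NO -- this is NOT a valid prefix code. F (0) is a prefix of B (01).


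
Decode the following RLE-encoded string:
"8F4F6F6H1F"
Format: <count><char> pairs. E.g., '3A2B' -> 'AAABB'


Expanding each <count><char> pair:
  8F -> 'FFFFFFFF'
  4F -> 'FFFF'
  6F -> 'FFFFFF'
  6H -> 'HHHHHH'
  1F -> 'F'

Decoded = FFFFFFFFFFFFFFFFFFHHHHHHF


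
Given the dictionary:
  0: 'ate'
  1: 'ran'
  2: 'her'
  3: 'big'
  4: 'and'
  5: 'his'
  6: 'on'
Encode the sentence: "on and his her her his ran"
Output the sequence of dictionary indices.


Look up each word in the dictionary:
  'on' -> 6
  'and' -> 4
  'his' -> 5
  'her' -> 2
  'her' -> 2
  'his' -> 5
  'ran' -> 1

Encoded: [6, 4, 5, 2, 2, 5, 1]


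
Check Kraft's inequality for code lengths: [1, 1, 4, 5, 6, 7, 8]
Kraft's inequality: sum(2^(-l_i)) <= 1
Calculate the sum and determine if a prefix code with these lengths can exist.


Sum = 2^(-1) + 2^(-1) + 2^(-4) + 2^(-5) + 2^(-6) + 2^(-7) + 2^(-8)
    = 0.5 + 0.5 + 0.0625 + 0.03125 + 0.015625 + 0.0078125 + 0.00390625
    = 287/256 = 1.12109375
Since 1.12109375 > 1, Kraft's inequality is NOT satisfied.
A prefix code with these lengths CANNOT exist.

Kraft sum = 1.12109375. Not satisfied.


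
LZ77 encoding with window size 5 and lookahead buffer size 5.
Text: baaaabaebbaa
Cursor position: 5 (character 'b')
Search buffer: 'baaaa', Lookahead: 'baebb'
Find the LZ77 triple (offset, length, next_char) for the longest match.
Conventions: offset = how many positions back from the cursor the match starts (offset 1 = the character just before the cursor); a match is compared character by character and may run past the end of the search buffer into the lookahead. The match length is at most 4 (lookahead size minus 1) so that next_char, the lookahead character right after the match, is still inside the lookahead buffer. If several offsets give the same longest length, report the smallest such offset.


Try each offset into the search buffer:
  offset=1 (pos 4, char 'a'): match length 0
  offset=2 (pos 3, char 'a'): match length 0
  offset=3 (pos 2, char 'a'): match length 0
  offset=4 (pos 1, char 'a'): match length 0
  offset=5 (pos 0, char 'b'): match length 2
Longest match has length 2 at offset 5.
next_char = character at position 5 + 2 = 7 -> 'e'

Best match: offset=5, length=2 (matching 'ba' starting at position 0)
LZ77 triple: (5, 2, 'e')


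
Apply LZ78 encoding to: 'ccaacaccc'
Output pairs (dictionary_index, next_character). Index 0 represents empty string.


LZ78 encoding steps:
Dictionary: {0: ''}
Step 1: w='' (idx 0), next='c' -> output (0, 'c'), add 'c' as idx 1
Step 2: w='c' (idx 1), next='a' -> output (1, 'a'), add 'ca' as idx 2
Step 3: w='' (idx 0), next='a' -> output (0, 'a'), add 'a' as idx 3
Step 4: w='ca' (idx 2), next='c' -> output (2, 'c'), add 'cac' as idx 4
Step 5: w='c' (idx 1), next='c' -> output (1, 'c'), add 'cc' as idx 5


Encoded: [(0, 'c'), (1, 'a'), (0, 'a'), (2, 'c'), (1, 'c')]


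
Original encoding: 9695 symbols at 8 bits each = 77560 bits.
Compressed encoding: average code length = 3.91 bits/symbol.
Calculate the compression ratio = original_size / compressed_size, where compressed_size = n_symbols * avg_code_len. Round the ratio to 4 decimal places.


original_size = n_symbols * orig_bits = 9695 * 8 = 77560 bits
compressed_size = n_symbols * avg_code_len = 9695 * 3.91 = 37907.45 bits
ratio = original_size / compressed_size = 77560 / 37907.45 = 2.046

Compression ratio = 2.046


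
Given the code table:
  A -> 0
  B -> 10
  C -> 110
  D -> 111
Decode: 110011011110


Decoding:
110 -> C
0 -> A
110 -> C
111 -> D
10 -> B


Result: CACDB


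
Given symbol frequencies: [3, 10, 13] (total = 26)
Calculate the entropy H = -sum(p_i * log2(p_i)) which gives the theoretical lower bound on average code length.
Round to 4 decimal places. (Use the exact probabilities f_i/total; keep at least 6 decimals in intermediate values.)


Per-symbol terms -p_i * log2(p_i) with p_i = f_i/26:
  p = 3/26 = 0.115385: log2(p) = -3.115477, -p*log2(p) = 0.359478
  p = 10/26 = 0.384615: log2(p) = -1.378512, -p*log2(p) = 0.530197
  p = 13/26 = 0.500000: log2(p) = -1.000000, -p*log2(p) = 0.500000
H = 0.359478 + 0.530197 + 0.500000 = 1.389675

H = 1.3897 bits/symbol


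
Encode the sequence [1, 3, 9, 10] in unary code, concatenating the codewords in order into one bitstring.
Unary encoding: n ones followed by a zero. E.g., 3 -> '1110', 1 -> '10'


Encode each number as n ones followed by a terminating 0:
  1 -> 10 (2 bits)
  3 -> 1110 (4 bits)
  9 -> 1111111110 (10 bits)
  10 -> 11111111110 (11 bits)
Total length = 2 + 4 + 10 + 11 = 27 bits.

Unary([1, 3, 9, 10]) = 101110111111111011111111110 (27 bits)


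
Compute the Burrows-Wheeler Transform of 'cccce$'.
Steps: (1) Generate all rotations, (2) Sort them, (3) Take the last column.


Rotations (sorted):
  0: $cccce -> last char: e
  1: cccce$ -> last char: $
  2: ccce$c -> last char: c
  3: cce$cc -> last char: c
  4: ce$ccc -> last char: c
  5: e$cccc -> last char: c


BWT = e$cccc


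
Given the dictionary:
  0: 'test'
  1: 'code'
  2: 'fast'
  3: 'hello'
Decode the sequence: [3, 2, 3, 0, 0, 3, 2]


Look up each index in the dictionary:
  3 -> 'hello'
  2 -> 'fast'
  3 -> 'hello'
  0 -> 'test'
  0 -> 'test'
  3 -> 'hello'
  2 -> 'fast'

Decoded: "hello fast hello test test hello fast"


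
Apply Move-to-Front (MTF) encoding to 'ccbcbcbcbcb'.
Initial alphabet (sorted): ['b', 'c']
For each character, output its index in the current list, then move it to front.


MTF encoding:
'c': index 1 in ['b', 'c'] -> ['c', 'b']
'c': index 0 in ['c', 'b'] -> ['c', 'b']
'b': index 1 in ['c', 'b'] -> ['b', 'c']
'c': index 1 in ['b', 'c'] -> ['c', 'b']
'b': index 1 in ['c', 'b'] -> ['b', 'c']
'c': index 1 in ['b', 'c'] -> ['c', 'b']
'b': index 1 in ['c', 'b'] -> ['b', 'c']
'c': index 1 in ['b', 'c'] -> ['c', 'b']
'b': index 1 in ['c', 'b'] -> ['b', 'c']
'c': index 1 in ['b', 'c'] -> ['c', 'b']
'b': index 1 in ['c', 'b'] -> ['b', 'c']


Output: [1, 0, 1, 1, 1, 1, 1, 1, 1, 1, 1]


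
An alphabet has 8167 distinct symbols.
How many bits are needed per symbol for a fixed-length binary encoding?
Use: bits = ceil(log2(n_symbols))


log2(8167) = 12.9956
Bracket: 2^12 = 4096 < 8167 <= 2^13 = 8192
So ceil(log2(8167)) = 13

bits = ceil(log2(8167)) = ceil(12.9956) = 13 bits


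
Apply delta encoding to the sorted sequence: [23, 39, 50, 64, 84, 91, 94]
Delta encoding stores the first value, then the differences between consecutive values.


First value: 23
Deltas:
  39 - 23 = 16
  50 - 39 = 11
  64 - 50 = 14
  84 - 64 = 20
  91 - 84 = 7
  94 - 91 = 3


Delta encoded: [23, 16, 11, 14, 20, 7, 3]


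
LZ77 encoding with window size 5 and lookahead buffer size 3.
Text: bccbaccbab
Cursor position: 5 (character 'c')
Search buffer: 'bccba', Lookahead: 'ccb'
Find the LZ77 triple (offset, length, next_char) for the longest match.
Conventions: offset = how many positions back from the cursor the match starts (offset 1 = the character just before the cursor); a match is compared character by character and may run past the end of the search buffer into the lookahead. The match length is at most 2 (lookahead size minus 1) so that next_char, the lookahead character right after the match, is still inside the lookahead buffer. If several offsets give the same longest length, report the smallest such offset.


Try each offset into the search buffer:
  offset=1 (pos 4, char 'a'): match length 0
  offset=2 (pos 3, char 'b'): match length 0
  offset=3 (pos 2, char 'c'): match length 1
  offset=4 (pos 1, char 'c'): match length 2
  offset=5 (pos 0, char 'b'): match length 0
Longest match has length 2 at offset 4.
next_char = character at position 5 + 2 = 7 -> 'b'

Best match: offset=4, length=2 (matching 'cc' starting at position 1)
LZ77 triple: (4, 2, 'b')


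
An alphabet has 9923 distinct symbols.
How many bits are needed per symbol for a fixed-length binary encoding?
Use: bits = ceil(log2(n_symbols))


log2(9923) = 13.2766
Bracket: 2^13 = 8192 < 9923 <= 2^14 = 16384
So ceil(log2(9923)) = 14

bits = ceil(log2(9923)) = ceil(13.2766) = 14 bits


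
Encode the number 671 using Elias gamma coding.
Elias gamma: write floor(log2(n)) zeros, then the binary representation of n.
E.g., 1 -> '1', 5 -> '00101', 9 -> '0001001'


num_bits = floor(log2(671)) + 1 = 10
leading_zeros = num_bits - 1 = 9
binary(671) = 1010011111

Elias gamma(671) = '000000000' + '1010011111' = 0000000001010011111 (19 bits)


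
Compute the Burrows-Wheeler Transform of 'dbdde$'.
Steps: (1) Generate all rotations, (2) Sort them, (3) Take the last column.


Rotations (sorted):
  0: $dbdde -> last char: e
  1: bdde$d -> last char: d
  2: dbdde$ -> last char: $
  3: dde$db -> last char: b
  4: de$dbd -> last char: d
  5: e$dbdd -> last char: d


BWT = ed$bdd


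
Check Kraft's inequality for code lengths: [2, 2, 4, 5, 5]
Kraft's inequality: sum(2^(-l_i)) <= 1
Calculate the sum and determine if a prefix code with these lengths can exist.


Sum = 2^(-2) + 2^(-2) + 2^(-4) + 2^(-5) + 2^(-5)
    = 0.25 + 0.25 + 0.0625 + 0.03125 + 0.03125
    = 20/32 = 0.625
Since 0.625 <= 1, Kraft's inequality IS satisfied.
A prefix code with these lengths CAN exist.

Kraft sum = 0.625. Satisfied.


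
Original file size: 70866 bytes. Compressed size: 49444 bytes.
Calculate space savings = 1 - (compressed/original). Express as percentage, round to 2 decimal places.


ratio = compressed/original = 49444/70866 = 0.697711
savings = 1 - ratio = 1 - 0.697711 = 0.302289
as a percentage: 0.302289 * 100 = 30.23%

Space savings = 1 - 49444/70866 = 30.23%


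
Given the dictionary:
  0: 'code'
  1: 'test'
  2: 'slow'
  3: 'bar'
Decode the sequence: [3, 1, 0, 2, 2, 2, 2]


Look up each index in the dictionary:
  3 -> 'bar'
  1 -> 'test'
  0 -> 'code'
  2 -> 'slow'
  2 -> 'slow'
  2 -> 'slow'
  2 -> 'slow'

Decoded: "bar test code slow slow slow slow"


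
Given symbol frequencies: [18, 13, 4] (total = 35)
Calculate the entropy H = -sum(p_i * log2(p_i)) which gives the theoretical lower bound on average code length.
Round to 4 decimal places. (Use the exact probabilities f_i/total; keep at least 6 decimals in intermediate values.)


Per-symbol terms -p_i * log2(p_i) with p_i = f_i/35:
  p = 18/35 = 0.514286: log2(p) = -0.959358, -p*log2(p) = 0.493384
  p = 13/35 = 0.371429: log2(p) = -1.428843, -p*log2(p) = 0.530713
  p = 4/35 = 0.114286: log2(p) = -3.129283, -p*log2(p) = 0.357632
H = 0.493384 + 0.530713 + 0.357632 = 1.381729

H = 1.3817 bits/symbol
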